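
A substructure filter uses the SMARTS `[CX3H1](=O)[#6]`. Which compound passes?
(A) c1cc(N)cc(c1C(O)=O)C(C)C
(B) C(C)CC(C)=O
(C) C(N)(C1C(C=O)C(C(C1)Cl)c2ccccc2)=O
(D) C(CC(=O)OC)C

C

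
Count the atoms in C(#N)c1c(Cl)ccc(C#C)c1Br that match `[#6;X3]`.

6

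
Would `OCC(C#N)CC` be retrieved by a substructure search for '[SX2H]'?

No

The pattern [SX2H] describes an aliphatic sulfur with two connections, one being H — a thiol.
The closest candidate here is a hydroxyl group (-OH), but it is an -OH, not an -SH. No other fragment satisfies the full query, so there is no match.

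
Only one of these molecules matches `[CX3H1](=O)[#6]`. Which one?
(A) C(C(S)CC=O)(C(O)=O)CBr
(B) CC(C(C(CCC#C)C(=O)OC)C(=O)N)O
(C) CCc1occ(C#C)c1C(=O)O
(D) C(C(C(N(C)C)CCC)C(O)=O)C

[CX3H1](=O)[#6] describes an sp2 carbon with one H, double-bonded to O and single-bonded to carbon (an aldehyde).
(A) contains an aldehyde (-CHO), which satisfies every atom and bond constraint.
(B) has a methyl-ester group (-C(=O)OCH3) but the carbonyl carbon has H0, not H1.
(C) has a carboxylic acid group (-C(=O)OH) but the carbonyl carbon has H0 and is bonded to O, not H1.
(D) has a carboxylic acid group (-C(=O)OH) but the carbonyl carbon has H0 and is bonded to O, not H1.
So the answer is (A).

A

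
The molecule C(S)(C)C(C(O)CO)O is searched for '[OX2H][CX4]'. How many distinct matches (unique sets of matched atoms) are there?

[OX2H][CX4] is the SMARTS for an aliphatic alcohol: a hydroxyl oxygen bound to an sp3 (X4) carbon.
The molecule carries 3 separate instances of a hydroxyl group (-OH) meeting every constraint; each maps to a distinct set of atoms, giving 3 matches.

3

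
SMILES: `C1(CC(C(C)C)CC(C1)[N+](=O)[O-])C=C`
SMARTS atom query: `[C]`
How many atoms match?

11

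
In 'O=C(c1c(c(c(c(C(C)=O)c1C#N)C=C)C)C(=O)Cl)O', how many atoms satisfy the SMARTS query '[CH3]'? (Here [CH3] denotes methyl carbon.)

The query [CH3] means: aliphatic carbon with exactly three hydrogens.
Check the 20 heavy atoms by environment: 6× c (aromatic, H0) → no; 2× C (H3) → match; 4× C (H0) → no; 3× O (H0) → no; 1× Cl (H0) → no; 1× O (H1) → no; 1× N (H0) → no; 1× C (H1) → no; 1× C (H2) → no.
That gives 2 matching atoms.

2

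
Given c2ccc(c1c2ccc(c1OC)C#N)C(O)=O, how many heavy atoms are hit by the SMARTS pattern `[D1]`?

The query [D1] means: atom with exactly one heavy-atom neighbour (degree 1).
Check the 17 heavy atoms by environment: 5× c (aromatic, D3) → no; 5× c (aromatic, D2) → no; 1× C (D3) → no; 2× O (D1) → match; 1× O (D2) → no; 1× C (D1) → match; 1× C (D2) → no; 1× N (D1) → match.
Summing the matching environments: 2 + 1 + 1 = 4 matching atoms.

4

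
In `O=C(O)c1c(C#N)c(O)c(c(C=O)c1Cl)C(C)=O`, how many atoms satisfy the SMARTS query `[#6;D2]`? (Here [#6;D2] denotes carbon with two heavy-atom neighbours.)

2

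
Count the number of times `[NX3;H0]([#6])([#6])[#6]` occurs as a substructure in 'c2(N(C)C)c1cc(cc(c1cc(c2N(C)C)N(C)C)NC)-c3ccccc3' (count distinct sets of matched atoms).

[NX3;H0]([#6])([#6])[#6] is the SMARTS for a tertiary amine: a trivalent nitrogen with no H, bonded to three carbons.
The molecule carries 3 separate instances of a dimethylamino group (-N(CH3)2) meeting every constraint; each maps to a distinct set of atoms, giving 3 matches.

3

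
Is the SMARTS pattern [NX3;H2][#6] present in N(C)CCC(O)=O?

No

The pattern [NX3;H2][#6] describes a trivalent nitrogen with two H attached to carbon — a primary amine.
The closest candidate here is an N-methylamino group (-NHCH3), but the nitrogen bears two carbons and only one H (H1), not H2. No other fragment satisfies the full query, so there is no match.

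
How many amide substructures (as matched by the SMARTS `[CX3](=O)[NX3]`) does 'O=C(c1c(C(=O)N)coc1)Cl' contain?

[CX3](=O)[NX3] is the SMARTS for an amide: a carbonyl carbon bonded to a trivalent nitrogen.
Exactly one fragment in the molecule meets all constraints, giving 1 match.

1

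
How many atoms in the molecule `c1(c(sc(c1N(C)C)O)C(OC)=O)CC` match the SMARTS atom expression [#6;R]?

The query [#6;R] means: carbon that is part of a ring.
Check the 15 heavy atoms by environment: 1× s (aromatic, in 5-ring) → no; 4× c (aromatic, in 5-ring) → match; 1× N (acyclic) → no; 6× C (acyclic) → no; 3× O (acyclic) → no.
That gives 4 matching atoms.

4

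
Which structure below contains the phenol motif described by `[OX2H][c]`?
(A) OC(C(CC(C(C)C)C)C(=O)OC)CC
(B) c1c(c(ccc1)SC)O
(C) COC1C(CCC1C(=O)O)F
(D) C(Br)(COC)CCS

[OX2H][c] describes a hydroxyl oxygen attached to an aromatic carbon (a phenol).
(A) has a hydroxyl group (-OH) but the -OH is on an aliphatic carbon, not an aromatic c.
(B) contains a hydroxyl group (-OH), which satisfies every atom and bond constraint.
(C) has a methoxy ether (-OCH3) but the oxygen has H0, not H1.
(D) has a methoxy ether (-OCH3) but the oxygen has H0, not H1.
So the answer is (B).

B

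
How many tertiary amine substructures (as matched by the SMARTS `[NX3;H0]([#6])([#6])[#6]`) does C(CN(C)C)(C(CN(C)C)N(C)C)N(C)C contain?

[NX3;H0]([#6])([#6])[#6] is the SMARTS for a tertiary amine: a trivalent nitrogen with no H, bonded to three carbons.
The molecule carries 4 separate instances of a dimethylamino group (-N(CH3)2) meeting every constraint; each maps to a distinct set of atoms, giving 4 matches.

4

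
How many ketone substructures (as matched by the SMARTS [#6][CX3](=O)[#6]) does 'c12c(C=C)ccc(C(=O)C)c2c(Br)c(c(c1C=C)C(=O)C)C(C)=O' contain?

3

[#6][CX3](=O)[#6] is the SMARTS for a ketone: a carbonyl carbon (no H) flanked by two carbons.
The molecule carries 3 separate instances of an acetyl/ketone group (-C(=O)CH3) meeting every constraint; each maps to a distinct set of atoms, giving 3 matches.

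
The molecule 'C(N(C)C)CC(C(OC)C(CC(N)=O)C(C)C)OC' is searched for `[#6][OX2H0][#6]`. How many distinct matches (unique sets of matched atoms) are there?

2

[#6][OX2H0][#6] is the SMARTS for an ether: an aliphatic oxygen bridging two carbons with no H on the oxygen.
The molecule carries 2 separate instances of a methoxy ether (-OCH3) meeting every constraint; each maps to a distinct set of atoms, giving 2 matches.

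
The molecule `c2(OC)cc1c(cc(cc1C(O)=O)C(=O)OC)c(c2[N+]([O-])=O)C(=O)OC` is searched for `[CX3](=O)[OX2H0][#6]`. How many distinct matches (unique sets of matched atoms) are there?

2

[CX3](=O)[OX2H0][#6] is the SMARTS for an ester: a carbonyl carbon bonded to an oxygen that is itself bonded to carbon (no H on that O).
The molecule carries 2 separate instances of a methyl-ester group (-C(=O)OCH3) meeting every constraint; each maps to a distinct set of atoms, giving 2 matches.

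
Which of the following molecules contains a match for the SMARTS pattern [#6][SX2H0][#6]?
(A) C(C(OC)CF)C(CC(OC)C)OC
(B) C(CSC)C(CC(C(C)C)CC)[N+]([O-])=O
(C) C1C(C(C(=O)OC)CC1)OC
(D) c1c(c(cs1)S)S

B

[#6][SX2H0][#6] describes an aliphatic sulfur bridging two carbons with no H on the sulfur (a thioether).
(A) has a methoxy ether (-OCH3) but the bridging atom is O, not S.
(B) contains a methylthio ether (-SCH3), which satisfies every atom and bond constraint.
(C) has a methoxy ether (-OCH3) but the bridging atom is O, not S.
(D) has a thiol (-SH) but the sulfur has H1, not H0 bridging two carbons.
So the answer is (B).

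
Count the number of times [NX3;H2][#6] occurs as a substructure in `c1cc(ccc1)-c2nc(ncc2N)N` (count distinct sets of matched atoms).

[NX3;H2][#6] is the SMARTS for a primary amine: a trivalent nitrogen with two H attached to carbon.
The molecule carries 2 separate instances of a primary amino group (-NH2) meeting every constraint; each maps to a distinct set of atoms, giving 2 matches.

2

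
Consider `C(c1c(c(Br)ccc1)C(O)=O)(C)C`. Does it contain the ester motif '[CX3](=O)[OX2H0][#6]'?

The pattern [CX3](=O)[OX2H0][#6] describes a carbonyl carbon bonded to an oxygen that is itself bonded to carbon (no H on that O) — an ester.
The closest candidate here is a carboxylic acid group (-C(=O)OH), but the singly-bonded O carries H (OX2H1, not H0). No other fragment satisfies the full query, so there is no match.

No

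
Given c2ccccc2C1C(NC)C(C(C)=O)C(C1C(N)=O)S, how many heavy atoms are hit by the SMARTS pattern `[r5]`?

The query [r5] means: r5 matches atoms in a five-membered ring.
Check the 20 heavy atoms by environment: 5× C (in 5-ring) → match; 1× S (acyclic) → no; 4× C (acyclic) → no; 2× O (acyclic) → no; 2× N (acyclic) → no; 6× c (aromatic, in 6-ring) → no.
That gives 5 matching atoms.

5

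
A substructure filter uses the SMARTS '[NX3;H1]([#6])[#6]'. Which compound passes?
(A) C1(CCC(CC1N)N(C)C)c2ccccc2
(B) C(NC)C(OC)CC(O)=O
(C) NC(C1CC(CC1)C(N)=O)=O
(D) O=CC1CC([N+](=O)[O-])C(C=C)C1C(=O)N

B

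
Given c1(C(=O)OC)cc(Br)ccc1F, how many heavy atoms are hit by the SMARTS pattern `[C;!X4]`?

The query [C;!X4] means: aliphatic carbon that does not have four total connections.
Check the 12 heavy atoms by environment: 6× c (aromatic, X3) → no; 1× C (X3) → match; 1× O (X1) → no; 1× O (X2) → no; 1× C (X4) → no; 1× F (X1) → no; 1× Br (X1) → no.
That gives 1 matching atom.

1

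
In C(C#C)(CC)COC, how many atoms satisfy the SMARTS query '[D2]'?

4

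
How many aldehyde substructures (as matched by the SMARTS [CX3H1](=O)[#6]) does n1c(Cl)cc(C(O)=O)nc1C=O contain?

[CX3H1](=O)[#6] is the SMARTS for an aldehyde: an sp2 carbon with one H, double-bonded to O and single-bonded to carbon.
Exactly one fragment in the molecule meets all constraints, giving 1 match.

1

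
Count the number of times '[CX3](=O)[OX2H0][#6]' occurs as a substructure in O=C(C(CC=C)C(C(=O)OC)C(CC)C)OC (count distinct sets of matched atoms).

2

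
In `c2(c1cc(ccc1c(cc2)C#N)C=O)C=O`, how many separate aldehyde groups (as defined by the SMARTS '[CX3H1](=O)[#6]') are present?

2

[CX3H1](=O)[#6] is the SMARTS for an aldehyde: an sp2 carbon with one H, double-bonded to O and single-bonded to carbon.
The molecule carries 2 separate instances of an aldehyde (-CHO) meeting every constraint; each maps to a distinct set of atoms, giving 2 matches.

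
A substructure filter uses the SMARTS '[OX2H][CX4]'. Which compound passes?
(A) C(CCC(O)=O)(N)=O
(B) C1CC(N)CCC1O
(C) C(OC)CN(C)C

B

[OX2H][CX4] describes a hydroxyl oxygen bound to an sp3 (X4) carbon (an aliphatic alcohol).
(A) has a carboxylic acid group (-C(=O)OH) but the -OH is on a CX3 carbonyl carbon, not a CX4 carbon.
(B) contains a hydroxyl group (-OH), which satisfies every atom and bond constraint.
(C) has a methoxy ether (-OCH3) but the oxygen has H0 (ether), not H1.
So the answer is (B).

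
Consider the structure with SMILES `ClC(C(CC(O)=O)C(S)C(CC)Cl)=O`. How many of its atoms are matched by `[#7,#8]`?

Check the 14 heavy atoms by environment: 8× C → no; 1× S → no; 3× O → match; 2× Cl → no.
That gives 3 matching atoms.

3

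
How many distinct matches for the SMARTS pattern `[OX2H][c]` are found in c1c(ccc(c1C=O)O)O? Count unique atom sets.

2

[OX2H][c] is the SMARTS for a phenol: a hydroxyl oxygen attached to an aromatic carbon.
The molecule carries 2 separate instances of a hydroxyl group (-OH) meeting every constraint; each maps to a distinct set of atoms, giving 2 matches.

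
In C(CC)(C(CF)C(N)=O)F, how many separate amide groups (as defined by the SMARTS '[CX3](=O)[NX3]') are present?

1

[CX3](=O)[NX3] is the SMARTS for an amide: a carbonyl carbon bonded to a trivalent nitrogen.
Exactly one fragment in the molecule meets all constraints, giving 1 match.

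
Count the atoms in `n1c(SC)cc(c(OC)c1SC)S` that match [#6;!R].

Check the 13 heavy atoms by environment: 1× n (aromatic, in 6-ring) → no; 5× c (aromatic, in 6-ring) → no; 1× O (acyclic) → no; 3× C (acyclic) → match; 3× S (acyclic) → no.
That gives 3 matching atoms.

3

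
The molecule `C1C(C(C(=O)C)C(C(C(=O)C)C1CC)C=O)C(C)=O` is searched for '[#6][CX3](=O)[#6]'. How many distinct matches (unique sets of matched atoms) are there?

3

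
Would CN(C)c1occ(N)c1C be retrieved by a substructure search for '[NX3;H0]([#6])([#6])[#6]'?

Yes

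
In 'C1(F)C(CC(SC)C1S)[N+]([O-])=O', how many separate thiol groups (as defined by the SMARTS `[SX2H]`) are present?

[SX2H] is the SMARTS for a thiol: an aliphatic sulfur with two connections, one being H.
Exactly one fragment in the molecule meets all constraints, giving 1 match.

1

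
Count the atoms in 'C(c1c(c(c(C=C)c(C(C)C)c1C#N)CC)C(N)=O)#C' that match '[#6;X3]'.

9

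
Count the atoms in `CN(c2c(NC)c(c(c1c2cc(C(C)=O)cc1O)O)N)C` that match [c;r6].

The query [c;r6] means: aromatic carbon that belongs to a six-membered ring.
Check the 21 heavy atoms by environment: 10× c (aromatic, in 6-ring) → match; 3× O (acyclic) → no; 3× N (acyclic) → no; 5× C (acyclic) → no.
That gives 10 matching atoms.

10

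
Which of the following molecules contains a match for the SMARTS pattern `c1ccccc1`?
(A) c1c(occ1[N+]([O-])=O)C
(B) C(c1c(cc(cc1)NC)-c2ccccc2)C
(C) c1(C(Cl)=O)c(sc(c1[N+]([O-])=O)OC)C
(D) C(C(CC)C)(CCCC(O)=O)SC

B

c1ccccc1 describes six aromatic carbons in a ring (a benzene ring).
(A) has a methyl group (-CH3) but no six-membered all-carbon aromatic ring is present.
(B) contains a phenyl ring, which satisfies every atom and bond constraint.
(C) has a methyl group (-CH3) but no six-membered all-carbon aromatic ring is present.
(D) has a methyl group (-CH3) but no six-membered all-carbon aromatic ring is present.
So the answer is (B).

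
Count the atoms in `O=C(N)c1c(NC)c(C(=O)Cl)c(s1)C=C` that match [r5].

5

The query [r5] means: r5 matches atoms in a five-membered ring.
Check the 15 heavy atoms by environment: 1× s (aromatic, in 5-ring) → match; 4× c (aromatic, in 5-ring) → match; 5× C (acyclic) → no; 2× O (acyclic) → no; 2× N (acyclic) → no; 1× Cl (acyclic) → no.
Summing the matching environments: 1 + 4 = 5 matching atoms.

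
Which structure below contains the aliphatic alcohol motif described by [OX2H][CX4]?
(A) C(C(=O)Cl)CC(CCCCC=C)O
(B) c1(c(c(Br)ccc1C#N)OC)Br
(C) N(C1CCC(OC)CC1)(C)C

A

[OX2H][CX4] describes a hydroxyl oxygen bound to an sp3 (X4) carbon (an aliphatic alcohol).
(A) contains a hydroxyl group (-OH), which satisfies every atom and bond constraint.
(B) has a methoxy ether (-OCH3) but the oxygen has H0 (ether), not H1.
(C) has a methoxy ether (-OCH3) but the oxygen has H0 (ether), not H1.
So the answer is (A).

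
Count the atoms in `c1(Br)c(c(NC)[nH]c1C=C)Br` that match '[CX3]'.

2

Check the 11 heavy atoms by environment: 1× n (aromatic, X3) → no; 4× c (aromatic, X3) → no; 2× C (X3) → match; 2× Br (X1) → no; 1× N (X3) → no; 1× C (X4) → no.
That gives 2 matching atoms.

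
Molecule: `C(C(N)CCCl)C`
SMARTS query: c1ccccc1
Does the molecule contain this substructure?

No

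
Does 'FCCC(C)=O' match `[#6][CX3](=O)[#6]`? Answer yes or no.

Yes

The pattern [#6][CX3](=O)[#6] describes a carbonyl carbon (no H) flanked by two carbons — a ketone.
The molecule carries an acetyl/ketone group (-C(=O)CH3), whose atoms satisfy every constraint of the query, so the pattern matches.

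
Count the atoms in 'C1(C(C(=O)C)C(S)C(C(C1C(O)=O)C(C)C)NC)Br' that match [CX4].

The query [CX4] means: C with X4: aliphatic carbon with exactly 4 total connections (bonds + H).
Check the 19 heavy atoms by environment: 11× C (X4) → match; 1× Br (X1) → no; 1× N (X3) → no; 2× C (X3) → no; 2× O (X1) → no; 1× S (X2) → no; 1× O (X2) → no.
That gives 11 matching atoms.

11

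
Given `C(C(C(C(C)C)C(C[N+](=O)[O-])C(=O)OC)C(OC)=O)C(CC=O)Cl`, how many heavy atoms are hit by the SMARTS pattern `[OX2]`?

The query [OX2] means: aliphatic oxygen with two total connections — ether, hydroxyl, or ester single-bond O.
Check the 24 heavy atoms by environment: 12× C (X4) → no; 3× C (X3) → no; 4× O (X1) → no; 1× Cl (X1) → no; 1× N (charge +1, X3) → no; 1× O (charge -1, X1) → no; 2× O (X2) → match.
That gives 2 matching atoms.

2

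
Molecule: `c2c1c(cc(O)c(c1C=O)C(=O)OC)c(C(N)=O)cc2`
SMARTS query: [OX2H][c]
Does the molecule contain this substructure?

The pattern [OX2H][c] describes a hydroxyl oxygen attached to an aromatic carbon — a phenol.
The molecule carries a hydroxyl group (-OH), whose atoms satisfy every constraint of the query, so the pattern matches.

Yes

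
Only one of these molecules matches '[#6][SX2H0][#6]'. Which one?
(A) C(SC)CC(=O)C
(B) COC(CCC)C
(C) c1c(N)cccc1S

[#6][SX2H0][#6] describes an aliphatic sulfur bridging two carbons with no H on the sulfur (a thioether).
(A) contains a methylthio ether (-SCH3), which satisfies every atom and bond constraint.
(B) has a methoxy ether (-OCH3) but the bridging atom is O, not S.
(C) has a thiol (-SH) but the sulfur has H1, not H0 bridging two carbons.
So the answer is (A).

A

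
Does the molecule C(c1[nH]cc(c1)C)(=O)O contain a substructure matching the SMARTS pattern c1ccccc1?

No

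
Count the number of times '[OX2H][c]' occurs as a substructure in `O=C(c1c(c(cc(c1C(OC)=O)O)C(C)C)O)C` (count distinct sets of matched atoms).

2

[OX2H][c] is the SMARTS for a phenol: a hydroxyl oxygen attached to an aromatic carbon.
The molecule carries 2 separate instances of a hydroxyl group (-OH) meeting every constraint; each maps to a distinct set of atoms, giving 2 matches.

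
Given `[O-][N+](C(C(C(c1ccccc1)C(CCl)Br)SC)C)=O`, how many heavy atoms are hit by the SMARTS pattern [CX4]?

7

The query [CX4] means: C with X4: aliphatic carbon with exactly 4 total connections (bonds + H).
Check the 19 heavy atoms by environment: 7× C (X4) → match; 1× S (X2) → no; 1× Br (X1) → no; 1× Cl (X1) → no; 6× c (aromatic, X3) → no; 1× N (charge +1, X3) → no; 1× O (charge -1, X1) → no; 1× O (X1) → no.
That gives 7 matching atoms.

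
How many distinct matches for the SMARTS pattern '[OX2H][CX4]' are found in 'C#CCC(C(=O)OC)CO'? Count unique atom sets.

[OX2H][CX4] is the SMARTS for an aliphatic alcohol: a hydroxyl oxygen bound to an sp3 (X4) carbon.
Exactly one fragment in the molecule meets all constraints, giving 1 match.

1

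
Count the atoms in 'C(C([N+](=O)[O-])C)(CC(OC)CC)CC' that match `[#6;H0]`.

0

The query [#6;H0] means: any carbon with no attached hydrogen.
Check the 14 heavy atoms by environment: 4× C (H3) → no; 3× C (H1) → no; 3× C (H2) → no; 2× O (H0) → no; 1× N (charge +1, H0) → no; 1× O (charge -1, H0) → no.
No environment satisfies the query, so 0 matching atoms.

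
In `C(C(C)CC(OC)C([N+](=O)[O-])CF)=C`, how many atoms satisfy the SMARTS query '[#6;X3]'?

2

The query [#6;X3] means: any carbon (aromatic or not) with three total connections.
Check the 14 heavy atoms by environment: 7× C (X4) → no; 2× C (X3) → match; 1× F (X1) → no; 1× O (X2) → no; 1× N (charge +1, X3) → no; 1× O (charge -1, X1) → no; 1× O (X1) → no.
That gives 2 matching atoms.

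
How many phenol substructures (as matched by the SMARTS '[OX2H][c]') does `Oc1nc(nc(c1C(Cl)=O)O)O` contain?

[OX2H][c] is the SMARTS for a phenol: a hydroxyl oxygen attached to an aromatic carbon.
The molecule carries 3 separate instances of a hydroxyl group (-OH) meeting every constraint; each maps to a distinct set of atoms, giving 3 matches.

3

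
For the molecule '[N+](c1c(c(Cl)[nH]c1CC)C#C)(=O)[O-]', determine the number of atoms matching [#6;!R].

4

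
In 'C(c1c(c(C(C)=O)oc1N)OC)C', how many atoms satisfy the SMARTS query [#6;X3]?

Check the 13 heavy atoms by environment: 1× o (aromatic, X2) → no; 4× c (aromatic, X3) → match; 1× O (X2) → no; 4× C (X4) → no; 1× C (X3) → match; 1× O (X1) → no; 1× N (X3) → no.
Summing the matching environments: 4 + 1 = 5 matching atoms.

5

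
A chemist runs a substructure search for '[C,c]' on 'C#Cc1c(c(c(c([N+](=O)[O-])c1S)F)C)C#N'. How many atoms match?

10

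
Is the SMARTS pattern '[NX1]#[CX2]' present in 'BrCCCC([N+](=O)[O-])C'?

No

The pattern [NX1]#[CX2] describes a nitrogen triple-bonded to a two-connected carbon — a nitrile.
The closest candidate here is a nitro group (-[N+](=O)[O-]), but there is no C#N triple bond. No other fragment satisfies the full query, so there is no match.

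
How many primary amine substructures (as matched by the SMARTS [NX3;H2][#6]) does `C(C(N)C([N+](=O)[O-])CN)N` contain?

3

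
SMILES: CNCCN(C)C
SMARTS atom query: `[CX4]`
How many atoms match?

Check the 7 heavy atoms by environment: 5× C (X4) → match; 2× N (X3) → no.
That gives 5 matching atoms.

5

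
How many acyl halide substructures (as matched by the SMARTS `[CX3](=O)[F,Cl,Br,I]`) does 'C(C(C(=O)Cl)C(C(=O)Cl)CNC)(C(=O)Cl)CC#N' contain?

3

[CX3](=O)[F,Cl,Br,I] is the SMARTS for an acyl halide: a carbonyl carbon bonded to a halogen.
The molecule carries 3 separate instances of an acyl chloride (-C(=O)Cl) meeting every constraint; each maps to a distinct set of atoms, giving 3 matches.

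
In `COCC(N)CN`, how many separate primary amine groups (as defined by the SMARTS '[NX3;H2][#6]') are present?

[NX3;H2][#6] is the SMARTS for a primary amine: a trivalent nitrogen with two H attached to carbon.
The molecule carries 2 separate instances of a primary amino group (-NH2) meeting every constraint; each maps to a distinct set of atoms, giving 2 matches.

2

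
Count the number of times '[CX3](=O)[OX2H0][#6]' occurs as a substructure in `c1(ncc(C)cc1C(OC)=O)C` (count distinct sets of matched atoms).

[CX3](=O)[OX2H0][#6] is the SMARTS for an ester: a carbonyl carbon bonded to an oxygen that is itself bonded to carbon (no H on that O).
Exactly one fragment in the molecule meets all constraints, giving 1 match.

1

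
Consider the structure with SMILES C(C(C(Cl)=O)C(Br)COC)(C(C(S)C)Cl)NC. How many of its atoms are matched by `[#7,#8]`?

The query [#7,#8] means: nitrogen or oxygen (comma = OR).
Check the 17 heavy atoms by environment: 10× C → no; 2× Cl → no; 1× S → no; 1× N → match; 1× Br → no; 2× O → match.
Summing the matching environments: 1 + 2 = 3 matching atoms.

3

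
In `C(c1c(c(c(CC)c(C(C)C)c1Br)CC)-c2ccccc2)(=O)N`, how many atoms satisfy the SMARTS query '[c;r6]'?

12

The query [c;r6] means: aromatic carbon that belongs to a six-membered ring.
Check the 23 heavy atoms by environment: 12× c (aromatic, in 6-ring) → match; 8× C (acyclic) → no; 1× O (acyclic) → no; 1× N (acyclic) → no; 1× Br (acyclic) → no.
That gives 12 matching atoms.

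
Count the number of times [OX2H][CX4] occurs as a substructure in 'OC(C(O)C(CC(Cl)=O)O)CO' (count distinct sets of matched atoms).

[OX2H][CX4] is the SMARTS for an aliphatic alcohol: a hydroxyl oxygen bound to an sp3 (X4) carbon.
The molecule carries 4 separate instances of a hydroxyl group (-OH) meeting every constraint; each maps to a distinct set of atoms, giving 4 matches.

4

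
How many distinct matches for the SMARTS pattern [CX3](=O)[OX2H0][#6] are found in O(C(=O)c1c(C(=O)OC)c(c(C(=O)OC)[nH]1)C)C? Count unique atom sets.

[CX3](=O)[OX2H0][#6] is the SMARTS for an ester: a carbonyl carbon bonded to an oxygen that is itself bonded to carbon (no H on that O).
The molecule carries 3 separate instances of a methyl-ester group (-C(=O)OCH3) meeting every constraint; each maps to a distinct set of atoms, giving 3 matches.

3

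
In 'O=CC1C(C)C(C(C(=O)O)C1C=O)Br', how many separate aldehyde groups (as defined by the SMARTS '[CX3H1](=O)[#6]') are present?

2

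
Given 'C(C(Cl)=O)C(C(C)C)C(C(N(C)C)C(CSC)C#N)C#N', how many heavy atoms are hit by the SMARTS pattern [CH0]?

3

Check the 21 heavy atoms by environment: 2× C (H2) → no; 5× C (H1) → no; 5× C (H3) → no; 3× C (H0) → match; 3× N (H0) → no; 1× O (H0) → no; 1× Cl (H0) → no; 1× S (H0) → no.
That gives 3 matching atoms.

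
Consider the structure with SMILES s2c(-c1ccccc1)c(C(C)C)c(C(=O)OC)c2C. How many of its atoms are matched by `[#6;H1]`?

6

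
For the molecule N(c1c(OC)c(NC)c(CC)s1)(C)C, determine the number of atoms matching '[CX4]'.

6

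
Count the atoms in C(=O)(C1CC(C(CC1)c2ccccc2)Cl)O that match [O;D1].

2

The query [O;D1] means: aliphatic oxygen bonded to exactly one heavy atom.
Check the 16 heavy atoms by environment: 3× C (D2) → no; 4× C (D3) → no; 1× c (aromatic, D3) → no; 5× c (aromatic, D2) → no; 2× O (D1) → match; 1× Cl (D1) → no.
That gives 2 matching atoms.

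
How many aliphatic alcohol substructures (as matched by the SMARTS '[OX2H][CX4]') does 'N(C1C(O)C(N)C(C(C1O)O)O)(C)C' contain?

4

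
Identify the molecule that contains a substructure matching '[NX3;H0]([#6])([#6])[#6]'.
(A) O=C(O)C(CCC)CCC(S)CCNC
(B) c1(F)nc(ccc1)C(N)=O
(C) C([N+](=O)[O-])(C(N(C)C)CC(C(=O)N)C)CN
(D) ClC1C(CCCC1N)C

C

[NX3;H0]([#6])([#6])[#6] describes a trivalent nitrogen with no H, bonded to three carbons (a tertiary amine).
(A) has an N-methylamino group (-NHCH3) but the nitrogen still has one H (H1), not H0.
(B) has a primary amide (-C(=O)NH2) but the amide nitrogen has H2 and only one carbon neighbour.
(C) contains a dimethylamino group (-N(CH3)2), which satisfies every atom and bond constraint.
(D) has a primary amino group (-NH2) but the nitrogen has H2, not H0 with three carbons.
So the answer is (C).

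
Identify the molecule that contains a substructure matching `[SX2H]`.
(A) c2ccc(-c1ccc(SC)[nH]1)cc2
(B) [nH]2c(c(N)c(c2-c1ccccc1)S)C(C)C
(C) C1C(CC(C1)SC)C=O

B

[SX2H] describes an aliphatic sulfur with two connections, one being H (a thiol).
(A) has a methylthio ether (-SCH3) but the sulfur has H0 (bonded to two carbons), not H1.
(B) contains a thiol (-SH), which satisfies every atom and bond constraint.
(C) has a methylthio ether (-SCH3) but the sulfur has H0 (bonded to two carbons), not H1.
So the answer is (B).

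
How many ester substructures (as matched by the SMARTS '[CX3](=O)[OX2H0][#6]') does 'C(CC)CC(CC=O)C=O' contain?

0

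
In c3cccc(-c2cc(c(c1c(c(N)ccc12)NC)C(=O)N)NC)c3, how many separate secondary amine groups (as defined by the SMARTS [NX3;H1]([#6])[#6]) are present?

[NX3;H1]([#6])[#6] is the SMARTS for a secondary amine: a trivalent nitrogen with one H, bonded to two carbons.
The molecule carries 2 separate instances of an N-methylamino group (-NHCH3) meeting every constraint; each maps to a distinct set of atoms, giving 2 matches.

2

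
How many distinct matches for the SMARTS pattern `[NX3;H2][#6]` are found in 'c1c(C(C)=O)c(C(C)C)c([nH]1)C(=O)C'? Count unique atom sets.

0

[NX3;H2][#6] is the SMARTS for a primary amine: a trivalent nitrogen with two H attached to carbon.
No fragment in the molecule satisfies every constraint, giving 0 matches.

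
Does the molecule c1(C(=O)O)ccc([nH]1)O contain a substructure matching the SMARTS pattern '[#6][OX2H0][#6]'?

No

The pattern [#6][OX2H0][#6] describes an aliphatic oxygen bridging two carbons with no H on the oxygen — an ether.
The closest candidate here is a hydroxyl group (-OH), but the oxygen has H1, not H0 bridging two carbons. No other fragment satisfies the full query, so there is no match.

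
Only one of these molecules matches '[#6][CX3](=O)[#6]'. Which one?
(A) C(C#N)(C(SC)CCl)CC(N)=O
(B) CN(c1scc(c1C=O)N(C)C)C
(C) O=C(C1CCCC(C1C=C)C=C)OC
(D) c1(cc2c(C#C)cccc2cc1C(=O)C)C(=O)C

[#6][CX3](=O)[#6] describes a carbonyl carbon (no H) flanked by two carbons (a ketone).
(A) has a primary amide (-C(=O)NH2) but one neighbour of the carbonyl carbon is N, not C.
(B) has an aldehyde (-CHO) but the carbonyl carbon has H1, so it is not flanked by two carbons.
(C) has a methyl-ester group (-C(=O)OCH3) but one neighbour of the carbonyl carbon is O, not C.
(D) contains an acetyl/ketone group (-C(=O)CH3), which satisfies every atom and bond constraint.
So the answer is (D).

D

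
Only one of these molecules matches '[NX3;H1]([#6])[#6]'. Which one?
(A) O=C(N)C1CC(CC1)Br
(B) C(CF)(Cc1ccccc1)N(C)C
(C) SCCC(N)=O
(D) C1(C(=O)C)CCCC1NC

D

[NX3;H1]([#6])[#6] describes a trivalent nitrogen with one H, bonded to two carbons (a secondary amine).
(A) has a primary amide (-C(=O)NH2) but the -C(=O)NH2 nitrogen has H2, not H1.
(B) has a dimethylamino group (-N(CH3)2) but the nitrogen has H0, not H1.
(C) has a primary amide (-C(=O)NH2) but the -C(=O)NH2 nitrogen has H2, not H1.
(D) contains an N-methylamino group (-NHCH3), which satisfies every atom and bond constraint.
So the answer is (D).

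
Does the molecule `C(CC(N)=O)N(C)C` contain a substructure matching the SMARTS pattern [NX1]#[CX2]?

The pattern [NX1]#[CX2] describes a nitrogen triple-bonded to a two-connected carbon — a nitrile.
The closest candidate here is a primary amide (-C(=O)NH2), but the nitrogen is NX3, not NX1. No other fragment satisfies the full query, so there is no match.

No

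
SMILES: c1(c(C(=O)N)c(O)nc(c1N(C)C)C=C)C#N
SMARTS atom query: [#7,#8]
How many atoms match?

The query [#7,#8] means: nitrogen or oxygen (comma = OR).
Check the 17 heavy atoms by environment: 1× n (aromatic) → match; 5× c (aromatic) → no; 6× C → no; 2× O → match; 3× N → match.
Summing the matching environments: 1 + 2 + 3 = 6 matching atoms.

6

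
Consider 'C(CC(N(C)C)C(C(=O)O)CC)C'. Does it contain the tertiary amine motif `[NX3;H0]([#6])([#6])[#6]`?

The pattern [NX3;H0]([#6])([#6])[#6] describes a trivalent nitrogen with no H, bonded to three carbons — a tertiary amine.
The molecule carries a dimethylamino group (-N(CH3)2), whose atoms satisfy every constraint of the query, so the pattern matches.

Yes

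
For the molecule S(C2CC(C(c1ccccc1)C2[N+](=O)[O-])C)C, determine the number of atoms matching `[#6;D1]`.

Check the 17 heavy atoms by environment: 4× C (D3) → no; 1× C (D2) → no; 2× C (D1) → match; 1× N (charge +1, D3) → no; 1× O (charge -1, D1) → no; 1× O (D1) → no; 1× S (D2) → no; 1× c (aromatic, D3) → no; 5× c (aromatic, D2) → no.
That gives 2 matching atoms.

2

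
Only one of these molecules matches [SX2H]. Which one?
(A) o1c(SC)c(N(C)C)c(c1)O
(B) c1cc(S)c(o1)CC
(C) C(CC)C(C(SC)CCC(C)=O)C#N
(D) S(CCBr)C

[SX2H] describes an aliphatic sulfur with two connections, one being H (a thiol).
(A) has a methylthio ether (-SCH3) but the sulfur has H0 (bonded to two carbons), not H1.
(B) contains a thiol (-SH), which satisfies every atom and bond constraint.
(C) has a methylthio ether (-SCH3) but the sulfur has H0 (bonded to two carbons), not H1.
(D) has a methylthio ether (-SCH3) but the sulfur has H0 (bonded to two carbons), not H1.
So the answer is (B).

B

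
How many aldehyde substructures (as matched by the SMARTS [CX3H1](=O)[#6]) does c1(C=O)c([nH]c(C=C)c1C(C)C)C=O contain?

[CX3H1](=O)[#6] is the SMARTS for an aldehyde: an sp2 carbon with one H, double-bonded to O and single-bonded to carbon.
The molecule carries 2 separate instances of an aldehyde (-CHO) meeting every constraint; each maps to a distinct set of atoms, giving 2 matches.

2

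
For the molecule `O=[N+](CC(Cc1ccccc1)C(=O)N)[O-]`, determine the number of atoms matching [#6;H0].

2

The query [#6;H0] means: any carbon with no attached hydrogen.
Check the 15 heavy atoms by environment: 2× C (H2) → no; 1× C (H1) → no; 1× C (H0) → match; 2× O (H0) → no; 1× N (H2) → no; 1× c (aromatic, H0) → match; 5× c (aromatic, H1) → no; 1× N (charge +1, H0) → no; 1× O (charge -1, H0) → no.
Summing the matching environments: 1 + 1 = 2 matching atoms.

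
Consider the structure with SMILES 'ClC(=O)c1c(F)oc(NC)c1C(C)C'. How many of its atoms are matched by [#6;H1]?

1

The query [#6;H1] means: any carbon bearing exactly one hydrogen.
Check the 14 heavy atoms by environment: 1× o (aromatic, H0) → no; 4× c (aromatic, H0) → no; 1× N (H1) → no; 3× C (H3) → no; 1× C (H0) → no; 1× O (H0) → no; 1× Cl (H0) → no; 1× F (H0) → no; 1× C (H1) → match.
That gives 1 matching atom.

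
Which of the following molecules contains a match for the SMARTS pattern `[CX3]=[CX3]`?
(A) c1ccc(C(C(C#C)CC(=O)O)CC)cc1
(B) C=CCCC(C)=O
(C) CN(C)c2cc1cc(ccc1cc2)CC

[CX3]=[CX3] describes a non-aromatic C=C double bond between two sp2 carbons (an alkene).
(A) has an ethynyl group (-C#CH) but the C-C bond is a triple bond, not a double bond.
(B) contains a vinyl group (-CH=CH2), which satisfies every atom and bond constraint.
(C) has an ethyl group (-CH2CH3) but its C-C bond is a single bond between CX4 carbons, not CX3=CX3.
So the answer is (B).

B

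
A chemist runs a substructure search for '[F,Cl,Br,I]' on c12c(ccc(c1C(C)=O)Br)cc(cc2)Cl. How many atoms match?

2

The query [F,Cl,Br,I] means: comma = OR; matches any of F, Cl, Br, I.
Check the 15 heavy atoms by environment: 10× c (aromatic) → no; 1× Br → match; 1× Cl → match; 2× C → no; 1× O → no.
Summing the matching environments: 1 + 1 = 2 matching atoms.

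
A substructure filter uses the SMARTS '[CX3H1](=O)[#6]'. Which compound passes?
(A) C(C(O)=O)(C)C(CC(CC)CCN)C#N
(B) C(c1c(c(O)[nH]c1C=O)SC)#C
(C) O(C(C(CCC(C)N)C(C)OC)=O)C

[CX3H1](=O)[#6] describes an sp2 carbon with one H, double-bonded to O and single-bonded to carbon (an aldehyde).
(A) has a carboxylic acid group (-C(=O)OH) but the carbonyl carbon has H0 and is bonded to O, not H1.
(B) contains an aldehyde (-CHO), which satisfies every atom and bond constraint.
(C) has a methyl-ester group (-C(=O)OCH3) but the carbonyl carbon has H0, not H1.
So the answer is (B).

B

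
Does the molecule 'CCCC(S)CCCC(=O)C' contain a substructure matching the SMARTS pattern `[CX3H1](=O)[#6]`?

The pattern [CX3H1](=O)[#6] describes an sp2 carbon with one H, double-bonded to O and single-bonded to carbon — an aldehyde.
The closest candidate here is an acetyl/ketone group (-C(=O)CH3), but the carbonyl carbon has H0 (two carbon neighbours), not H1. No other fragment satisfies the full query, so there is no match.

No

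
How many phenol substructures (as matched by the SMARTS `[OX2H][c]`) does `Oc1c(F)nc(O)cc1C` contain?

2

[OX2H][c] is the SMARTS for a phenol: a hydroxyl oxygen attached to an aromatic carbon.
The molecule carries 2 separate instances of a hydroxyl group (-OH) meeting every constraint; each maps to a distinct set of atoms, giving 2 matches.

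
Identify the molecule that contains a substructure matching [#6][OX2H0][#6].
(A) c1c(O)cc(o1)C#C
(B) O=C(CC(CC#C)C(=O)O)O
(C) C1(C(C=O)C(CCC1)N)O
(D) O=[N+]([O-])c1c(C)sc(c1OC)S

D

[#6][OX2H0][#6] describes an aliphatic oxygen bridging two carbons with no H on the oxygen (an ether).
(A) has a hydroxyl group (-OH) but the oxygen has H1, not H0 bridging two carbons.
(B) has a carboxylic acid group (-C(=O)OH) but the -OH oxygen has H1; the =O is OX1, not OX2.
(C) has a hydroxyl group (-OH) but the oxygen has H1, not H0 bridging two carbons.
(D) contains a methoxy ether (-OCH3), which satisfies every atom and bond constraint.
So the answer is (D).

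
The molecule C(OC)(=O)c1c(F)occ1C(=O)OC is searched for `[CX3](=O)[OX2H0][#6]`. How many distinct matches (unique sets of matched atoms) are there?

2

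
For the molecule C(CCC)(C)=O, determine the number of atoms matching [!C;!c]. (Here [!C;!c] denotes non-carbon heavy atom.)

1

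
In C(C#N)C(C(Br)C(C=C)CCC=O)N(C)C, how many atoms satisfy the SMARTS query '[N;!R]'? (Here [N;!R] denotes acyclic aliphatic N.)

2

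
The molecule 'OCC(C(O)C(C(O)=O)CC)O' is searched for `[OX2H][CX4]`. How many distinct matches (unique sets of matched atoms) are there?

[OX2H][CX4] is the SMARTS for an aliphatic alcohol: a hydroxyl oxygen bound to an sp3 (X4) carbon.
The molecule carries 3 separate instances of a hydroxyl group (-OH) meeting every constraint; each maps to a distinct set of atoms, giving 3 matches.

3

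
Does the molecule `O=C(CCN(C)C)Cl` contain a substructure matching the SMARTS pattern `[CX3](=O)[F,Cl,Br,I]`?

Yes

The pattern [CX3](=O)[F,Cl,Br,I] describes a carbonyl carbon bonded to a halogen — an acyl halide.
The molecule carries an acyl chloride (-C(=O)Cl), whose atoms satisfy every constraint of the query, so the pattern matches.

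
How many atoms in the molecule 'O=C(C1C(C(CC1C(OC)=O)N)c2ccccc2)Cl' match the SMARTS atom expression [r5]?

The query [r5] means: r5 matches atoms in a five-membered ring.
Check the 19 heavy atoms by environment: 5× C (in 5-ring) → match; 3× C (acyclic) → no; 3× O (acyclic) → no; 1× Cl (acyclic) → no; 1× N (acyclic) → no; 6× c (aromatic, in 6-ring) → no.
That gives 5 matching atoms.

5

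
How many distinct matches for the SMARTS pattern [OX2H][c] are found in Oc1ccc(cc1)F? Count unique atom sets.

1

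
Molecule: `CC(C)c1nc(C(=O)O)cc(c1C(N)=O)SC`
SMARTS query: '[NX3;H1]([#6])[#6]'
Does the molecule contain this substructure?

No

The pattern [NX3;H1]([#6])[#6] describes a trivalent nitrogen with one H, bonded to two carbons — a secondary amine.
The closest candidate here is a primary amide (-C(=O)NH2), but the -C(=O)NH2 nitrogen has H2, not H1. No other fragment satisfies the full query, so there is no match.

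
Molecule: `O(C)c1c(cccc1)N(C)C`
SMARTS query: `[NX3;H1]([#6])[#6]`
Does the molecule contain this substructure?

No

The pattern [NX3;H1]([#6])[#6] describes a trivalent nitrogen with one H, bonded to two carbons — a secondary amine.
The closest candidate here is a dimethylamino group (-N(CH3)2), but the nitrogen has H0, not H1. No other fragment satisfies the full query, so there is no match.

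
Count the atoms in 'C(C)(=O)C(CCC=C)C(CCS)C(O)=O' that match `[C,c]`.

The query [C,c] means: comma = OR; matches aliphatic or aromatic carbon — same as #6.
Check the 15 heavy atoms by environment: 11× C → match; 3× O → no; 1× S → no.
That gives 11 matching atoms.

11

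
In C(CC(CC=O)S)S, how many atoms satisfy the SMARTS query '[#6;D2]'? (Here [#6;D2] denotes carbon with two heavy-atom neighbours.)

4

Check the 8 heavy atoms by environment: 4× C (D2) → match; 1× C (D3) → no; 1× O (D1) → no; 2× S (D1) → no.
That gives 4 matching atoms.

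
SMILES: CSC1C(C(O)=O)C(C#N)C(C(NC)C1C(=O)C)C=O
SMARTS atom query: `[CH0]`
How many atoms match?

3

Check the 20 heavy atoms by environment: 7× C (H1) → no; 3× O (H0) → no; 1× S (H0) → no; 3× C (H3) → no; 1× N (H1) → no; 3× C (H0) → match; 1× O (H1) → no; 1× N (H0) → no.
That gives 3 matching atoms.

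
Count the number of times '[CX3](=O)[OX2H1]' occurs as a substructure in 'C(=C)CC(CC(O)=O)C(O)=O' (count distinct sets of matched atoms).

[CX3](=O)[OX2H1] is the SMARTS for a carboxylic acid: an sp2 carbon double-bonded to O and single-bonded to an -OH oxygen.
The molecule carries 2 separate instances of a carboxylic acid group (-C(=O)OH) meeting every constraint; each maps to a distinct set of atoms, giving 2 matches.

2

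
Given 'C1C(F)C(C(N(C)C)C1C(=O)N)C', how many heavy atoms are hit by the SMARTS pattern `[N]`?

2

The query [N] means: uppercase N matches aliphatic (non-aromatic) nitrogen only.
Check the 13 heavy atoms by environment: 9× C → no; 1× O → no; 2× N → match; 1× F → no.
That gives 2 matching atoms.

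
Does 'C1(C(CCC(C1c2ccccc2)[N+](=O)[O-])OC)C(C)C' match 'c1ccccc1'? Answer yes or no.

The pattern c1ccccc1 describes six aromatic carbons in a ring — a benzene ring.
The molecule carries a phenyl ring, whose atoms satisfy every constraint of the query, so the pattern matches.

Yes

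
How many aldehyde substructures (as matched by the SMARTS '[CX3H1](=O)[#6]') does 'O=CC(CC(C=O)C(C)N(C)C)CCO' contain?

2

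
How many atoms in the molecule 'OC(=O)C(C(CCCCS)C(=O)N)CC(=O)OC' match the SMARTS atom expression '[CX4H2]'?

The query [CX4H2] means: sp3 carbon (X4) with exactly two hydrogens.
Check the 18 heavy atoms by environment: 5× C (H2, X4) → match; 2× C (H1, X4) → no; 3× C (H0, X3) → no; 3× O (H0, X1) → no; 1× O (H0, X2) → no; 1× C (H3, X4) → no; 1× S (H1, X2) → no; 1× O (H1, X2) → no; 1× N (H2, X3) → no.
That gives 5 matching atoms.

5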